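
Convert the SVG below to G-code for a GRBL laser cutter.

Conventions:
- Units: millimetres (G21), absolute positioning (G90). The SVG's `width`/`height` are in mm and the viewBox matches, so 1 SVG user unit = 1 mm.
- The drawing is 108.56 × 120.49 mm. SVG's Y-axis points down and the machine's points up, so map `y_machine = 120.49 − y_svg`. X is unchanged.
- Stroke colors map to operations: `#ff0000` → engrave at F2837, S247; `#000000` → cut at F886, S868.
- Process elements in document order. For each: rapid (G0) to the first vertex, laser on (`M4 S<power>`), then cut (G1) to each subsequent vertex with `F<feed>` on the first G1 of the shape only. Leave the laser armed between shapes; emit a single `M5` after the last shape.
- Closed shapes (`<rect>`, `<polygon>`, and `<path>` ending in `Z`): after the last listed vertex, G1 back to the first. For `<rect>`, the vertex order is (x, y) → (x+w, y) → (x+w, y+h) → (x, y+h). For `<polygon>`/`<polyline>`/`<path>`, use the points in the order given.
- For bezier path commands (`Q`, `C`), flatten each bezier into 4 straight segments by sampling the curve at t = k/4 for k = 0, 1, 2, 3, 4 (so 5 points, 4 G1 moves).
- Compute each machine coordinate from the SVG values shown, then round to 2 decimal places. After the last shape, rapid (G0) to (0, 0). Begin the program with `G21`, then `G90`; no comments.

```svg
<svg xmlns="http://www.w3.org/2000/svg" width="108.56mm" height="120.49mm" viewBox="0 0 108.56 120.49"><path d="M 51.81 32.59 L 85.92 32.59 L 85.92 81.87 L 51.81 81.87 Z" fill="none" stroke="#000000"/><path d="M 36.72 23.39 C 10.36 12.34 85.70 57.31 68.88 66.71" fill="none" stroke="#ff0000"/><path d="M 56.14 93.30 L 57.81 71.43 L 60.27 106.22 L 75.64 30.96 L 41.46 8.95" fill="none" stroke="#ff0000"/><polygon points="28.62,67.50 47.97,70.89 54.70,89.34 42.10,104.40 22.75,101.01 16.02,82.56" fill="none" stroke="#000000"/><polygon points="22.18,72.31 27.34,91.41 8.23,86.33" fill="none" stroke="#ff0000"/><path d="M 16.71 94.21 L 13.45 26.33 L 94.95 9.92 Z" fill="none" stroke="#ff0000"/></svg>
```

G21
G90
G0 X51.81 Y87.90
M4 S868
G1 X85.92 Y87.90 F886
G1 X85.92 Y38.62
G1 X51.81 Y38.62
G1 X51.81 Y87.90
G0 X36.72 Y97.10
M4 S247
G1 X32.99 Y96.31 F2837
G1 X49.22 Y83.11
G1 X67.24 Y66.07
G1 X68.88 Y53.78
G0 X56.14 Y27.19
M4 S247
G1 X57.81 Y49.06 F2837
G1 X60.27 Y14.27
G1 X75.64 Y89.53
G1 X41.46 Y111.54
G0 X28.62 Y52.99
M4 S868
G1 X47.97 Y49.60 F886
G1 X54.70 Y31.15
G1 X42.10 Y16.09
G1 X22.75 Y19.48
G1 X16.02 Y37.93
G1 X28.62 Y52.99
G0 X22.18 Y48.18
M4 S247
G1 X27.34 Y29.08 F2837
G1 X8.23 Y34.16
G1 X22.18 Y48.18
G0 X16.71 Y26.28
M4 S247
G1 X13.45 Y94.16 F2837
G1 X94.95 Y110.57
G1 X16.71 Y26.28
M5
G0 X0.00 Y0.00

viewBox `0 0 108.56 120.49` with mm width/height → 1 unit = 1 mm. Flip: y_m = 120.49 − y_svg.

**Shape 1** — `<path>` rectangle, stroke `#000000` → cut (S868, F886). Machine vertices: (51.81,87.90) → (85.92,87.90) → (85.92,38.62) → (51.81,38.62) → (51.81,87.90). Closed: final G1 returns to the first vertex.

**Shape 2** — `<path>` cubic bezier, stroke `#ff0000` → engrave (S247, F2837). Control points (SVG): P0=(36.72,23.39), P1=(10.36,12.34), P2=(85.70,57.31), P3=(68.88,66.71); sampled at t=k/4. Machine vertices: (36.72,97.10) → (32.99,96.31) → (49.22,83.11) → (67.24,66.07) → (68.88,53.78). Open path.

**Shape 3** — `<path>` open polyline, stroke `#ff0000` → engrave (S247, F2837). Machine vertices: (56.14,27.19) → (57.81,49.06) → (60.27,14.27) → (75.64,89.53) → (41.46,111.54). Open path.

**Shape 4** — `<polygon>` regular polygon, stroke `#000000` → cut (S868, F886). Machine vertices: (28.62,52.99) → (47.97,49.60) → (54.70,31.15) → (42.10,16.09) → (22.75,19.48) → (16.02,37.93) → (28.62,52.99). Closed: final G1 returns to the first vertex.

**Shape 5** — `<polygon>` regular polygon, stroke `#ff0000` → engrave (S247, F2837). Machine vertices: (22.18,48.18) → (27.34,29.08) → (8.23,34.16) → (22.18,48.18). Closed: final G1 returns to the first vertex.

**Shape 6** — `<path>` closed polygon, stroke `#ff0000` → engrave (S247, F2837). Machine vertices: (16.71,26.28) → (13.45,94.16) → (94.95,110.57) → (16.71,26.28). Closed: final G1 returns to the first vertex.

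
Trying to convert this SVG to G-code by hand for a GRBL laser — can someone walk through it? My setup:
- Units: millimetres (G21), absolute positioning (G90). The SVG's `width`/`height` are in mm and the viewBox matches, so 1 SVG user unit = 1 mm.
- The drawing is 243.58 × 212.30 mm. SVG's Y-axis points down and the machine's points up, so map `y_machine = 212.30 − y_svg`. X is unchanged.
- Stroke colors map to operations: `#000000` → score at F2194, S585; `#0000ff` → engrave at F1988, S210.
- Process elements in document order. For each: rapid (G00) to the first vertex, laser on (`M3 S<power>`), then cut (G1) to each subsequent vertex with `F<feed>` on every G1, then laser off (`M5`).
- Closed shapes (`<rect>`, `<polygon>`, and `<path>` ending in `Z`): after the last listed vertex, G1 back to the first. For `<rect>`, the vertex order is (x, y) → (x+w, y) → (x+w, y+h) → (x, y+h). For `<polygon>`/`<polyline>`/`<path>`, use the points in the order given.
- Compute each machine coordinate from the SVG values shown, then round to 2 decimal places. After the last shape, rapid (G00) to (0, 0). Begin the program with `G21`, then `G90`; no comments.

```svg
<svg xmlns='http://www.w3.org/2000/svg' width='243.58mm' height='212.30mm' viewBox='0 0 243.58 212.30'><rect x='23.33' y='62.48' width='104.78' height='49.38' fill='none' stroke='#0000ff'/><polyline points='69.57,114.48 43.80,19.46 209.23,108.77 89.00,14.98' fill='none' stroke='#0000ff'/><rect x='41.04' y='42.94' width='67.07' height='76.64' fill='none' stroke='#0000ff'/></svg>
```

G21
G90
G00 X23.33 Y149.82
M3 S210
G1 X128.11 Y149.82 F1988
G1 X128.11 Y100.44 F1988
G1 X23.33 Y100.44 F1988
G1 X23.33 Y149.82 F1988
M5
G00 X69.57 Y97.82
M3 S210
G1 X43.80 Y192.84 F1988
G1 X209.23 Y103.53 F1988
G1 X89.00 Y197.32 F1988
M5
G00 X41.04 Y169.36
M3 S210
G1 X108.11 Y169.36 F1988
G1 X108.11 Y92.72 F1988
G1 X41.04 Y92.72 F1988
G1 X41.04 Y169.36 F1988
M5
G00 X0.00 Y0.00

1 u = 1 mm; y_m = 212.30 − y.

[1] `<rect>` rectangle, #0000ff→engrave S210 F1988: (23.33,149.82) → (128.11,149.82) → (128.11,100.44) → (23.33,100.44) → (23.33,149.82) (closed)

[2] `<polyline>` open polyline, #0000ff→engrave S210 F1988: (69.57,97.82) → (43.80,192.84) → (209.23,103.53) → (89.00,197.32)

[3] `<rect>` rectangle, #0000ff→engrave S210 F1988: (41.04,169.36) → (108.11,169.36) → (108.11,92.72) → (41.04,92.72) → (41.04,169.36) (closed)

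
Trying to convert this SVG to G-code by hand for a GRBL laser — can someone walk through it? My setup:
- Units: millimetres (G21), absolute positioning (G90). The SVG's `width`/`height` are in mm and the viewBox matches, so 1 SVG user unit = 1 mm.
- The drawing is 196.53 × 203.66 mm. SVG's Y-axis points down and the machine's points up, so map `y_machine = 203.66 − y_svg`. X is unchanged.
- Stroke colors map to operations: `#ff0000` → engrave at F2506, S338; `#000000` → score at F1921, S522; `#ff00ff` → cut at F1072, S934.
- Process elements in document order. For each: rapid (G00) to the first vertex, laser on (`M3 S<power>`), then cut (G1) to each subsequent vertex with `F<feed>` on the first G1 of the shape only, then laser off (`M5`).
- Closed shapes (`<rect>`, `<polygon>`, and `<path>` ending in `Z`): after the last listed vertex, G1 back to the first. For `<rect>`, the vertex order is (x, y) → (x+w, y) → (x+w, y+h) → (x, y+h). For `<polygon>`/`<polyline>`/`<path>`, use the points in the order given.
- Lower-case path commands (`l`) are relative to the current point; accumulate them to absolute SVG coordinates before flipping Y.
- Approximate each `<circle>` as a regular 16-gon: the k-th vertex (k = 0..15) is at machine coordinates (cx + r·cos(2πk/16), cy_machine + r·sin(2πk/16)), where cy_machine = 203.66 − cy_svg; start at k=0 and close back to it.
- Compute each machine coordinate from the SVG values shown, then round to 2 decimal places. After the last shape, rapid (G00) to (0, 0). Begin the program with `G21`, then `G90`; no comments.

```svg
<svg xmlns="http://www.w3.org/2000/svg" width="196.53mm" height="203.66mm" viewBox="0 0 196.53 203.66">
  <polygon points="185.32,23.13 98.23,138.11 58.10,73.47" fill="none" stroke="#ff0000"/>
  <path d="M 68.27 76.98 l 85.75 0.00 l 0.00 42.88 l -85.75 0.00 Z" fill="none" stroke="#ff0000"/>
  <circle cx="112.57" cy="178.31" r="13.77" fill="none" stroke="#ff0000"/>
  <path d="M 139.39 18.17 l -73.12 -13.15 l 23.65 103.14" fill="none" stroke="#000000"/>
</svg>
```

Since the viewBox matches the mm dimensions, user units are millimetres directly. The only transform is the Y-flip y_m = 203.66 − y_svg.

Shape 1 is a closed polygon drawn with `<polygon>`. Its stroke #ff0000 means engrave at S338, F2506. After flipping Y the toolpath is (185.32,180.53) → (98.23,65.55) → (58.10,130.19) → (185.32,180.53), returning to the start.

Shape 2 is a rectangle drawn with `<path>`. Its stroke #ff0000 means engrave at S338, F2506. After flipping Y the toolpath is (68.27,126.68) → (154.02,126.68) → (154.02,83.80) → (68.27,83.80) → (68.27,126.68), returning to the start.

Shape 3 is a circle drawn with `<circle>`. Its stroke #ff0000 means engrave at S338, F2506. After flipping Y the toolpath is (126.34,25.35) → (125.29,30.62) → (122.31,35.09) → (117.84,38.07) → (112.57,39.12) → (107.30,38.07) → (102.83,35.09) → (99.85,30.62) → (98.80,25.35) → (99.85,20.08) → (102.83,15.61) → (107.30,12.63) → (112.57,11.58) → (117.84,12.63) → (122.31,15.61) → (125.29,20.08) → (126.34,25.35), returning to the start.

Shape 4 is a open polyline drawn with `<path>`. Its stroke #000000 means score at S522, F1921. After flipping Y the toolpath is (139.39,185.49) → (66.27,198.64) → (89.92,95.50).

G21
G90
G00 X185.32 Y180.53
M3 S338
G1 X98.23 Y65.55 F2506
G1 X58.10 Y130.19
G1 X185.32 Y180.53
M5
G00 X68.27 Y126.68
M3 S338
G1 X154.02 Y126.68 F2506
G1 X154.02 Y83.80
G1 X68.27 Y83.80
G1 X68.27 Y126.68
M5
G00 X126.34 Y25.35
M3 S338
G1 X125.29 Y30.62 F2506
G1 X122.31 Y35.09
G1 X117.84 Y38.07
G1 X112.57 Y39.12
G1 X107.30 Y38.07
G1 X102.83 Y35.09
G1 X99.85 Y30.62
G1 X98.80 Y25.35
G1 X99.85 Y20.08
G1 X102.83 Y15.61
G1 X107.30 Y12.63
G1 X112.57 Y11.58
G1 X117.84 Y12.63
G1 X122.31 Y15.61
G1 X125.29 Y20.08
G1 X126.34 Y25.35
M5
G00 X139.39 Y185.49
M3 S522
G1 X66.27 Y198.64 F1921
G1 X89.92 Y95.50
M5
G00 X0.00 Y0.00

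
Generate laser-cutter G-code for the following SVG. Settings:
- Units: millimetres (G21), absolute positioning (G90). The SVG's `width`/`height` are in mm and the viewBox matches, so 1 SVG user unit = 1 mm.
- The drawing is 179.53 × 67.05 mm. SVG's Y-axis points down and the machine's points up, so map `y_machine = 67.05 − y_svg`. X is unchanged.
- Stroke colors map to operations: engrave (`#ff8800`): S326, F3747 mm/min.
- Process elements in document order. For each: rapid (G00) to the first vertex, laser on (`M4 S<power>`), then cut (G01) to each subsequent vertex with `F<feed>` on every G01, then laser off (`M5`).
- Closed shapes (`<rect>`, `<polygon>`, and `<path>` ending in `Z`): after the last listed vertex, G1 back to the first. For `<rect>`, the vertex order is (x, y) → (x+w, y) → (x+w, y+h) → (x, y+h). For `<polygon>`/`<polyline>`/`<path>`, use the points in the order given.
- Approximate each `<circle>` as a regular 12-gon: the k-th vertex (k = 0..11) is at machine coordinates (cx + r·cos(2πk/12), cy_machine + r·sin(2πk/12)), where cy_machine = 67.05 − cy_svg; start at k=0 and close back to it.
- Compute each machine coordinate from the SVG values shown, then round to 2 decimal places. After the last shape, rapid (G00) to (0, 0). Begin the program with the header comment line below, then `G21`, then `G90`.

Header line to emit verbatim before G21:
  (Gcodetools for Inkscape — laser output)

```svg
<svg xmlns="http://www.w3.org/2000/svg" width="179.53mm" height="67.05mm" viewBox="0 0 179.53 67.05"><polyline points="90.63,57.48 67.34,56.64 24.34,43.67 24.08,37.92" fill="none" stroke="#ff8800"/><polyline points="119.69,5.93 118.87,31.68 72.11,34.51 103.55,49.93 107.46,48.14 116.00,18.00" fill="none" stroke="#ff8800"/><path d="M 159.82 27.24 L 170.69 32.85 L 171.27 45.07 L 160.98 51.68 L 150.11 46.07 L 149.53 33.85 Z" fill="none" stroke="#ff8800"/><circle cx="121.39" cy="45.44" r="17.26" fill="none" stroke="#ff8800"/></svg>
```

(Gcodetools for Inkscape — laser output)
G21
G90
G00 X90.63 Y9.57
M4 S326
G01 X67.34 Y10.41 F3747
G01 X24.34 Y23.38 F3747
G01 X24.08 Y29.13 F3747
M5
G00 X119.69 Y61.12
M4 S326
G01 X118.87 Y35.37 F3747
G01 X72.11 Y32.54 F3747
G01 X103.55 Y17.12 F3747
G01 X107.46 Y18.91 F3747
G01 X116.00 Y49.05 F3747
M5
G00 X159.82 Y39.81
M4 S326
G01 X170.69 Y34.20 F3747
G01 X171.27 Y21.98 F3747
G01 X160.98 Y15.37 F3747
G01 X150.11 Y20.98 F3747
G01 X149.53 Y33.20 F3747
G01 X159.82 Y39.81 F3747
M5
G00 X138.65 Y21.61
M4 S326
G01 X136.34 Y30.24 F3747
G01 X130.02 Y36.56 F3747
G01 X121.39 Y38.87 F3747
G01 X112.76 Y36.56 F3747
G01 X106.44 Y30.24 F3747
G01 X104.13 Y21.61 F3747
G01 X106.44 Y12.98 F3747
G01 X112.76 Y6.66 F3747
G01 X121.39 Y4.35 F3747
G01 X130.02 Y6.66 F3747
G01 X136.34 Y12.98 F3747
G01 X138.65 Y21.61 F3747
M5
G00 X0.00 Y0.00

Since the viewBox matches the mm dimensions, user units are millimetres directly. The only transform is the Y-flip y_m = 67.05 − y_svg.

Shape 1 is a open polyline drawn with `<polyline>`. Its stroke #ff8800 means engrave at S326, F3747. After flipping Y the toolpath is (90.63,9.57) → (67.34,10.41) → (24.34,23.38) → (24.08,29.13).

Shape 2 is a open polyline drawn with `<polyline>`. Its stroke #ff8800 means engrave at S326, F3747. After flipping Y the toolpath is (119.69,61.12) → (118.87,35.37) → (72.11,32.54) → (103.55,17.12) → (107.46,18.91) → (116.00,49.05).

Shape 3 is a regular polygon drawn with `<path>`. Its stroke #ff8800 means engrave at S326, F3747. After flipping Y the toolpath is (159.82,39.81) → (170.69,34.20) → (171.27,21.98) → (160.98,15.37) → (150.11,20.98) → (149.53,33.20) → (159.82,39.81), returning to the start.

Shape 4 is a circle drawn with `<circle>`. Its stroke #ff8800 means engrave at S326, F3747. After flipping Y the toolpath is (138.65,21.61) → (136.34,30.24) → (130.02,36.56) → (121.39,38.87) → (112.76,36.56) → (106.44,30.24) → (104.13,21.61) → (106.44,12.98) → (112.76,6.66) → (121.39,4.35) → (130.02,6.66) → (136.34,12.98) → (138.65,21.61), returning to the start.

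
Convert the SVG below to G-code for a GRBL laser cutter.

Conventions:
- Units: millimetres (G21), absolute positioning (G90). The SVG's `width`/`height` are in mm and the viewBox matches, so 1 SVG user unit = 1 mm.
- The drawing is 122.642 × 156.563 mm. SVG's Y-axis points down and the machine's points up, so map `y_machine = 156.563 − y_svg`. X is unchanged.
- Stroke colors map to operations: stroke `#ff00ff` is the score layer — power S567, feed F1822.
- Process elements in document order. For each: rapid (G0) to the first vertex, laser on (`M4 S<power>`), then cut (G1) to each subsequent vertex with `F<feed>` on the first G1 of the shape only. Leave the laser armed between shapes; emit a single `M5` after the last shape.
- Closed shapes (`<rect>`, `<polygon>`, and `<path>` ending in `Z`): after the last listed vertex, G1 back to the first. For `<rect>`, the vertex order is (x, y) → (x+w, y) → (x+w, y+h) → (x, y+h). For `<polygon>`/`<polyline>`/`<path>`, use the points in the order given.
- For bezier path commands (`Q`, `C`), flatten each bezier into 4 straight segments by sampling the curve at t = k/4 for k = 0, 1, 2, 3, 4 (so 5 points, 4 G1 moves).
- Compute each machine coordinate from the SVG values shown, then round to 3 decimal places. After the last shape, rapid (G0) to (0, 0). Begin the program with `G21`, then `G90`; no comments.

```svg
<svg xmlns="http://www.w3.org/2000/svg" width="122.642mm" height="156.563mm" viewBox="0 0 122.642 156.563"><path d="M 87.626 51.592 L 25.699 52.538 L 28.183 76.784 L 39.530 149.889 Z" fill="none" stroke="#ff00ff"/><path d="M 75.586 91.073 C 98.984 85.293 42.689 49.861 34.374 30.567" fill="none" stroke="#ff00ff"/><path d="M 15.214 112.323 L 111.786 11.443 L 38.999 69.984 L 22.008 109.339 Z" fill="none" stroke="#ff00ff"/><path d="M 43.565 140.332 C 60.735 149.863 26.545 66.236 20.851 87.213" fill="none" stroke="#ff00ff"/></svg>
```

G21
G90
G0 X87.626 Y104.971
M4 S567
G1 X25.699 Y104.025 F1822
G1 X28.183 Y79.779
G1 X39.530 Y6.674
G1 X87.626 Y104.971
G0 X75.586 Y65.490
M4 S567
G1 X80.187 Y74.669 F1822
G1 X66.872 Y90.675
G1 X47.612 Y109.215
G1 X34.374 Y125.996
G0 X15.214 Y44.240
M4 S567
G1 X111.786 Y145.120 F1822
G1 X38.999 Y86.579
G1 X22.008 Y47.224
G1 X15.214 Y44.240
G0 X43.565 Y16.231
M4 S567
G1 X48.060 Y23.460 F1822
G1 X40.782 Y47.083
G1 X29.217 Y68.560
G1 X20.851 Y69.350
M5
G0 X0.000 Y0.000

viewBox `0 0 122.642 156.563` with mm width/height → 1 unit = 1 mm. Flip: y_m = 156.563 − y_svg.

**Shape 1** — `<path>` closed polygon, stroke `#ff00ff` → score (S567, F1822). Machine vertices: (87.626,104.971) → (25.699,104.025) → (28.183,79.779) → (39.530,6.674) → (87.626,104.971). Closed: final G1 returns to the first vertex.

**Shape 2** — `<path>` cubic bezier, stroke `#ff00ff` → score (S567, F1822). Control points (SVG): P0=(75.586,91.073), P1=(98.984,85.293), P2=(42.689,49.861), P3=(34.374,30.567); sampled at t=k/4. Machine vertices: (75.586,65.490) → (80.187,74.669) → (66.872,90.675) → (47.612,109.215) → (34.374,125.996). Open path.

**Shape 3** — `<path>` closed polygon, stroke `#ff00ff` → score (S567, F1822). Machine vertices: (15.214,44.240) → (111.786,145.120) → (38.999,86.579) → (22.008,47.224) → (15.214,44.240). Closed: final G1 returns to the first vertex.

**Shape 4** — `<path>` cubic bezier, stroke `#ff00ff` → score (S567, F1822). Control points (SVG): P0=(43.565,140.332), P1=(60.735,149.863), P2=(26.545,66.236), P3=(20.851,87.213); sampled at t=k/4. Machine vertices: (43.565,16.231) → (48.060,23.460) → (40.782,47.083) → (29.217,68.560) → (20.851,69.350). Open path.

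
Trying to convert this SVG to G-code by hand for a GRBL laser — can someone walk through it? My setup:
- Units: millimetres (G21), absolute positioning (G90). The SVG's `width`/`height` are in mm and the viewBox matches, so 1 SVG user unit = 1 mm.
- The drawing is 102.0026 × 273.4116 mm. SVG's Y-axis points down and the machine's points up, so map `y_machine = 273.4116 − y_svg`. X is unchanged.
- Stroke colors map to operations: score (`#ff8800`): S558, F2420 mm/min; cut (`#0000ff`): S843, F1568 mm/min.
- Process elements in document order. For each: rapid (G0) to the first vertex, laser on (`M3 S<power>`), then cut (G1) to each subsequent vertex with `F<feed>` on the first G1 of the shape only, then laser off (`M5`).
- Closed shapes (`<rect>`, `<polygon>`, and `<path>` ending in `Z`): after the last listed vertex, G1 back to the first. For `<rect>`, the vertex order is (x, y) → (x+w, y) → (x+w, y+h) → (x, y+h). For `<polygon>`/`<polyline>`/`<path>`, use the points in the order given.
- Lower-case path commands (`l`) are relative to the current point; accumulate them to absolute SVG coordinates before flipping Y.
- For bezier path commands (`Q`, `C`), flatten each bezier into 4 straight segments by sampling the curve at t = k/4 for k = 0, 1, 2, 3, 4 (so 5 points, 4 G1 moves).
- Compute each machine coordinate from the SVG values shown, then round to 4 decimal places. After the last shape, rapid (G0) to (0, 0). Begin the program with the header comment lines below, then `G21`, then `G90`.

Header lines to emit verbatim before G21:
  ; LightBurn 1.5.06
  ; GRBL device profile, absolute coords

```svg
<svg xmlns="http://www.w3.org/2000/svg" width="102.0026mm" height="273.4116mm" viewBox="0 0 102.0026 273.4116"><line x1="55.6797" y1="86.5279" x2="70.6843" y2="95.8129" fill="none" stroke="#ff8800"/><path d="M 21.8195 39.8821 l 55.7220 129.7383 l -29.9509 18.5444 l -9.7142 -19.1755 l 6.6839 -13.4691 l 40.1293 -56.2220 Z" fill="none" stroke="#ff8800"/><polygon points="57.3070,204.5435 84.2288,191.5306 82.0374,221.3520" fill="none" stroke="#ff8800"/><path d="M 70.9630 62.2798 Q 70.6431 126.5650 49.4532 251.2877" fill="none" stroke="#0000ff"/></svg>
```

viewBox `0 0 102.0026 273.4116` with mm width/height → 1 unit = 1 mm. Flip: y_m = 273.4116 − y_svg.

**Shape 1** — `<line>` line segment, stroke `#ff8800` → score (S558, F2420). Machine vertices: (55.6797,186.8837) → (70.6843,177.5987). Open path.

**Shape 2** — `<path>` closed polygon, stroke `#ff8800` → score (S558, F2420). Machine vertices: (21.8195,233.5295) → (77.5415,103.7912) → (47.5906,85.2468) → (37.8764,104.4223) → (44.5603,117.8914) → (84.6896,174.1134) → (21.8195,233.5295). Closed: final G1 returns to the first vertex.

**Shape 3** — `<polygon>` regular polygon, stroke `#ff8800` → score (S558, F2420). Machine vertices: (57.3070,68.8681) → (84.2288,81.8810) → (82.0374,52.0596) → (57.3070,68.8681). Closed: final G1 returns to the first vertex.

**Shape 4** — `<path>` quadratic bezier, stroke `#0000ff` → cut (S843, F1568). Control points (SVG): P0=(70.9630,62.2798), P1=(70.6431,126.5650), P2=(49.4532,251.2877); sampled at t=k/4. Machine vertices: (70.9630,211.1318) → (69.4987,175.2119) → (65.4256,131.7372) → (58.7438,80.7079) → (49.4532,22.1239). Open path.

; LightBurn 1.5.06
; GRBL device profile, absolute coords
G21
G90
G0 X55.6797 Y186.8837
M3 S558
G1 X70.6843 Y177.5987 F2420
M5
G0 X21.8195 Y233.5295
M3 S558
G1 X77.5415 Y103.7912 F2420
G1 X47.5906 Y85.2468
G1 X37.8764 Y104.4223
G1 X44.5603 Y117.8914
G1 X84.6896 Y174.1134
G1 X21.8195 Y233.5295
M5
G0 X57.3070 Y68.8681
M3 S558
G1 X84.2288 Y81.8810 F2420
G1 X82.0374 Y52.0596
G1 X57.3070 Y68.8681
M5
G0 X70.9630 Y211.1318
M3 S843
G1 X69.4987 Y175.2119 F1568
G1 X65.4256 Y131.7372
G1 X58.7438 Y80.7079
G1 X49.4532 Y22.1239
M5
G0 X0.0000 Y0.0000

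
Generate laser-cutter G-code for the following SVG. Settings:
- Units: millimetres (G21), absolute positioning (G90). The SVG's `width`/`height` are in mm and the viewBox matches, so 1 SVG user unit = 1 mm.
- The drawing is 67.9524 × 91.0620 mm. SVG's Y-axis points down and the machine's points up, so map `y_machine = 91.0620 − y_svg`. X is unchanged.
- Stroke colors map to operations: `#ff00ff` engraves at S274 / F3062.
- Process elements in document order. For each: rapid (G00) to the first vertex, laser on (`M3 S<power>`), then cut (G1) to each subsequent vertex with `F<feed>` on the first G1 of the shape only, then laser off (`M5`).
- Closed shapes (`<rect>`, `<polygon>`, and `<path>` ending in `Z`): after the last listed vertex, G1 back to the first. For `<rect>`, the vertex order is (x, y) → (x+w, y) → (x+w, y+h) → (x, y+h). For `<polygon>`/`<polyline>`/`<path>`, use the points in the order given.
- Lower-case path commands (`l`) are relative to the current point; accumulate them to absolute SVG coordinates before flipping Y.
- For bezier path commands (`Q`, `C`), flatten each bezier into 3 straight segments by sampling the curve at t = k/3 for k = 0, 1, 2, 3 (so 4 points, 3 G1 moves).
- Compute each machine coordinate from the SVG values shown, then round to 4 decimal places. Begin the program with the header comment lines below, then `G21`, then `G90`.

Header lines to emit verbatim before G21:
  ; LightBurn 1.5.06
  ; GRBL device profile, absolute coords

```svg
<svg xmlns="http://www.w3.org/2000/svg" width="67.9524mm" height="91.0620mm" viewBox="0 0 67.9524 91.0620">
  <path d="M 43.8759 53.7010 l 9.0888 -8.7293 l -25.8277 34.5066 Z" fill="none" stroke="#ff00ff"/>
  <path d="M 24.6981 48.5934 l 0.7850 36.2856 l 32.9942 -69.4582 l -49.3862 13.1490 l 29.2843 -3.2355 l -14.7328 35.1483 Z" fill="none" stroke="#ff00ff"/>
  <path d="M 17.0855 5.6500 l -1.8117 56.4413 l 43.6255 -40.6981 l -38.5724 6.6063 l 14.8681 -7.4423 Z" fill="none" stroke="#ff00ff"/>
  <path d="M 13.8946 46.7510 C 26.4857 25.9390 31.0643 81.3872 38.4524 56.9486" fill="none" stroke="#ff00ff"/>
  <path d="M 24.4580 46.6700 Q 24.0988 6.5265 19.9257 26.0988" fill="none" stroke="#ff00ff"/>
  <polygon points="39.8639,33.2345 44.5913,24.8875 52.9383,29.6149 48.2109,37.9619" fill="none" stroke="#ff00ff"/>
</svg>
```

Since the viewBox matches the mm dimensions, user units are millimetres directly. The only transform is the Y-flip y_m = 91.0620 − y_svg.

Shape 1 is a closed polygon drawn with `<path>`. Its stroke #ff00ff means engrave at S274, F3062. After flipping Y the toolpath is (43.8759,37.3610) → (52.9647,46.0903) → (27.1370,11.5837) → (43.8759,37.3610), returning to the start.

Shape 2 is a closed polygon drawn with `<path>`. Its stroke #ff00ff means engrave at S274, F3062. After flipping Y the toolpath is (24.6981,42.4686) → (25.4831,6.1830) → (58.4773,75.6412) → (9.0911,62.4922) → (38.3754,65.7277) → (23.6426,30.5794) → (24.6981,42.4686), returning to the start.

Shape 3 is a closed polygon drawn with `<path>`. Its stroke #ff00ff means engrave at S274, F3062. After flipping Y the toolpath is (17.0855,85.4120) → (15.2738,28.9707) → (58.8993,69.6688) → (20.3269,63.0625) → (35.1950,70.5048) → (17.0855,85.4120), returning to the start.

Shape 4 is a cubic bezier drawn with `<path>`. Its stroke #ff00ff means engrave at S274, F3062. After flipping Y the toolpath is (13.8946,44.3110) → (24.2157,45.4862) → (31.6000,30.5205) → (38.4524,34.1134).

Shape 5 is a quadratic bezier drawn with `<path>`. Its stroke #ff00ff means engrave at S274, F3062. After flipping Y the toolpath is (24.4580,44.3920) → (23.7948,64.5192) → (22.2840,71.3763) → (19.9257,64.9632).

Shape 6 is a regular polygon drawn with `<polygon>`. Its stroke #ff00ff means engrave at S274, F3062. After flipping Y the toolpath is (39.8639,57.8275) → (44.5913,66.1745) → (52.9383,61.4471) → (48.2109,53.1001) → (39.8639,57.8275), returning to the start.

; LightBurn 1.5.06
; GRBL device profile, absolute coords
G21
G90
G00 X43.8759 Y37.3610
M3 S274
G1 X52.9647 Y46.0903 F3062
G1 X27.1370 Y11.5837
G1 X43.8759 Y37.3610
M5
G00 X24.6981 Y42.4686
M3 S274
G1 X25.4831 Y6.1830 F3062
G1 X58.4773 Y75.6412
G1 X9.0911 Y62.4922
G1 X38.3754 Y65.7277
G1 X23.6426 Y30.5794
G1 X24.6981 Y42.4686
M5
G00 X17.0855 Y85.4120
M3 S274
G1 X15.2738 Y28.9707 F3062
G1 X58.8993 Y69.6688
G1 X20.3269 Y63.0625
G1 X35.1950 Y70.5048
G1 X17.0855 Y85.4120
M5
G00 X13.8946 Y44.3110
M3 S274
G1 X24.2157 Y45.4862 F3062
G1 X31.6000 Y30.5205
G1 X38.4524 Y34.1134
M5
G00 X24.4580 Y44.3920
M3 S274
G1 X23.7948 Y64.5192 F3062
G1 X22.2840 Y71.3763
G1 X19.9257 Y64.9632
M5
G00 X39.8639 Y57.8275
M3 S274
G1 X44.5913 Y66.1745 F3062
G1 X52.9383 Y61.4471
G1 X48.2109 Y53.1001
G1 X39.8639 Y57.8275
M5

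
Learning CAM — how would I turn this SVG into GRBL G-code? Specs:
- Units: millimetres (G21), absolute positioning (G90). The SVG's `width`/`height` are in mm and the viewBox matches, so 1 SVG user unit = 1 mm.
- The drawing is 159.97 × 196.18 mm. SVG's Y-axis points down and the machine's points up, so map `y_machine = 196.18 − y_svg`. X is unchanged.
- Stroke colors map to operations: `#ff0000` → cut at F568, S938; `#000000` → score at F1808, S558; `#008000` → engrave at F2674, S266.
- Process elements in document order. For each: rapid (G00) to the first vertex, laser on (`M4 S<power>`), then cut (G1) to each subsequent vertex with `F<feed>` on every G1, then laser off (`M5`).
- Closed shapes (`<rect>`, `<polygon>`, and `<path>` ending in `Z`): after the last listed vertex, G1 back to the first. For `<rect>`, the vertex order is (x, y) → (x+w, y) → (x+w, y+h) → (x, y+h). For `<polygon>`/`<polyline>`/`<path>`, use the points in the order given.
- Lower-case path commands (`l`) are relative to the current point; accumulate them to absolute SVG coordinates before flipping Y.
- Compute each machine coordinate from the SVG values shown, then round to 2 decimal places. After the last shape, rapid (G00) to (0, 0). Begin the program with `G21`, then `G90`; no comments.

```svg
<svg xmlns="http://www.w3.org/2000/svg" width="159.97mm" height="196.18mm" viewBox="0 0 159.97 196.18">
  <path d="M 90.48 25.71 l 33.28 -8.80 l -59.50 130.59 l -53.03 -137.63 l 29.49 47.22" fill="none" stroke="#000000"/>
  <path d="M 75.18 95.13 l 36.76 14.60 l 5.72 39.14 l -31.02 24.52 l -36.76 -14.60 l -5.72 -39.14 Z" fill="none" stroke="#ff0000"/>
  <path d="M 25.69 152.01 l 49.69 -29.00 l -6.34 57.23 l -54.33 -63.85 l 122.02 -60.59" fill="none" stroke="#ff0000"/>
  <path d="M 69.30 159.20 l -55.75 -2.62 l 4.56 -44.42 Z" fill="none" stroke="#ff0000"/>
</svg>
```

G21
G90
G00 X90.48 Y170.47
M4 S558
G1 X123.76 Y179.27 F1808
G1 X64.26 Y48.68 F1808
G1 X11.23 Y186.31 F1808
G1 X40.72 Y139.09 F1808
M5
G00 X75.18 Y101.05
M4 S938
G1 X111.94 Y86.45 F568
G1 X117.66 Y47.31 F568
G1 X86.64 Y22.79 F568
G1 X49.88 Y37.39 F568
G1 X44.16 Y76.53 F568
G1 X75.18 Y101.05 F568
M5
G00 X25.69 Y44.17
M4 S938
G1 X75.38 Y73.17 F568
G1 X69.04 Y15.94 F568
G1 X14.71 Y79.79 F568
G1 X136.73 Y140.38 F568
M5
G00 X69.30 Y36.98
M4 S938
G1 X13.55 Y39.60 F568
G1 X18.11 Y84.02 F568
G1 X69.30 Y36.98 F568
M5
G00 X0.00 Y0.00

1 u = 1 mm; y_m = 196.18 − y.

[1] `<path>` open polyline, #000000→score S558 F1808: (90.48,170.47) → (123.76,179.27) → (64.26,48.68) → (11.23,186.31) → (40.72,139.09)

[2] `<path>` regular polygon, #ff0000→cut S938 F568: (75.18,101.05) → (111.94,86.45) → (117.66,47.31) → (86.64,22.79) → (49.88,37.39) → (44.16,76.53) → (75.18,101.05) (closed)

[3] `<path>` open polyline, #ff0000→cut S938 F568: (25.69,44.17) → (75.38,73.17) → (69.04,15.94) → (14.71,79.79) → (136.73,140.38)

[4] `<path>` closed polygon, #ff0000→cut S938 F568: (69.30,36.98) → (13.55,39.60) → (18.11,84.02) → (69.30,36.98) (closed)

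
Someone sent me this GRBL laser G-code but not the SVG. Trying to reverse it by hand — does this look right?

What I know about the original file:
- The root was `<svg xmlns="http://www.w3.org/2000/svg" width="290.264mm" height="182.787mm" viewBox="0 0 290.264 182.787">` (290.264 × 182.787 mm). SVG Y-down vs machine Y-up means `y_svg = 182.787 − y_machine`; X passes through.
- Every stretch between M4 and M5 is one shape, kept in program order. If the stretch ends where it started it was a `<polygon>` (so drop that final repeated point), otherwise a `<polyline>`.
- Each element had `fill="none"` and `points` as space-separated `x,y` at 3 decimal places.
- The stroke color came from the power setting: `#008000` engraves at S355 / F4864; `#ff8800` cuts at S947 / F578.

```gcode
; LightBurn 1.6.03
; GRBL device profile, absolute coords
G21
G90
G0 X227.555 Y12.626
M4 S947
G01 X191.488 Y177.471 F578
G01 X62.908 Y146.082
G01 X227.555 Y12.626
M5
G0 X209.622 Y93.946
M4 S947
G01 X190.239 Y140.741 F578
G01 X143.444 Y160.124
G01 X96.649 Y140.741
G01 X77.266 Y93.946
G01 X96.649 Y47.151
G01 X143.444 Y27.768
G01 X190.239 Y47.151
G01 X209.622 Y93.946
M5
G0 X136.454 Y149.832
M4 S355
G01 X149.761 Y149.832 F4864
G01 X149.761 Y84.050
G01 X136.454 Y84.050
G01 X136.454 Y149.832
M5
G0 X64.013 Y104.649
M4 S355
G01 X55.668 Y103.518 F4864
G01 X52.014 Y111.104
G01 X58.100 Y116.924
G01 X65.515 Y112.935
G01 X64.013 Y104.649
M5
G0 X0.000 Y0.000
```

<svg xmlns="http://www.w3.org/2000/svg" width="290.264mm" height="182.787mm" viewBox="0 0 290.264 182.787">
  <polygon points="227.555,170.161 191.488,5.316 62.908,36.705" fill="none" stroke="#ff8800"/>
  <polygon points="209.622,88.841 190.239,42.046 143.444,22.663 96.649,42.046 77.266,88.841 96.649,135.636 143.444,155.019 190.239,135.636" fill="none" stroke="#ff8800"/>
  <polygon points="136.454,32.955 149.761,32.955 149.761,98.737 136.454,98.737" fill="none" stroke="#008000"/>
  <polygon points="64.013,78.138 55.668,79.269 52.014,71.683 58.100,65.863 65.515,69.852" fill="none" stroke="#008000"/>
</svg>

Each laser-on run becomes one SVG element. Flip Y back into SVG space with y_svg = 182.787 − y_machine.

Run 1: power S947 maps to stroke `#ff8800` (cut). The run returns to its start, so emit a `<polygon>` with points (Y-flipped): 227.555,170.161 191.488,5.316 62.908,36.705.

Run 2: the run's S947 means `#ff8800` (cut). The run returns to its start, so emit a `<polygon>` with points (Y-flipped): 209.622,88.841 190.239,42.046 143.444,22.663 96.649,42.046 77.266,88.841 96.649,135.636 143.444,155.019 190.239,135.636.

Run 3: S355 ⇒ engrave layer `#008000`. The run returns to its start, so emit a `<polygon>` with points (Y-flipped): 136.454,32.955 149.761,32.955 149.761,98.737 136.454,98.737.

Run 4: S355 ⇒ engrave layer `#008000`. The run returns to its start, so emit a `<polygon>` with points (Y-flipped): 64.013,78.138 55.668,79.269 52.014,71.683 58.100,65.863 65.515,69.852.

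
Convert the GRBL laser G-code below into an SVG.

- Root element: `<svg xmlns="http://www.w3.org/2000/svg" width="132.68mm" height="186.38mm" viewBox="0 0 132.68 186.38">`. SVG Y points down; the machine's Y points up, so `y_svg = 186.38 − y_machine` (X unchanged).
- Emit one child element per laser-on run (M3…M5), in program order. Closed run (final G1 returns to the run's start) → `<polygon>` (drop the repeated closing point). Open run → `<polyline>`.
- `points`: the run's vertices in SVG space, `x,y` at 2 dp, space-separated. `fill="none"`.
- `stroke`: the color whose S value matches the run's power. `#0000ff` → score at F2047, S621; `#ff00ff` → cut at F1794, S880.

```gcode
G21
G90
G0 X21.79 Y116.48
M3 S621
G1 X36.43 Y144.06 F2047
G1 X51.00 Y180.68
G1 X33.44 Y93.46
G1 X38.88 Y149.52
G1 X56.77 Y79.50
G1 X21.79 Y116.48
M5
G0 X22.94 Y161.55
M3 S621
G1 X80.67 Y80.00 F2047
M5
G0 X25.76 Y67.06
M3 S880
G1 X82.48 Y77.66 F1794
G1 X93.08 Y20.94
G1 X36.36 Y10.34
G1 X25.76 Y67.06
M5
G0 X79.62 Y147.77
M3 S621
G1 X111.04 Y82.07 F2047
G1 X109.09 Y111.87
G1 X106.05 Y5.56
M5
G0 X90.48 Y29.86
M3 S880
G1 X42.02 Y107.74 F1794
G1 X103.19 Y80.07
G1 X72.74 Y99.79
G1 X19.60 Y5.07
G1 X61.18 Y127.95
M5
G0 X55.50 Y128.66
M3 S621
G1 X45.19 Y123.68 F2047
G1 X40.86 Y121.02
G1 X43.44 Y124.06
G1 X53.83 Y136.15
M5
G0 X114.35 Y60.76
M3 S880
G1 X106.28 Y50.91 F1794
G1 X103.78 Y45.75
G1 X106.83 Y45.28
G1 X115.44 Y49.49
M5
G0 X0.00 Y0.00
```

<svg xmlns="http://www.w3.org/2000/svg" width="132.68mm" height="186.38mm" viewBox="0 0 132.68 186.38">
  <polygon points="21.79,69.90 36.43,42.32 51.00,5.70 33.44,92.92 38.88,36.86 56.77,106.88" fill="none" stroke="#0000ff"/>
  <polyline points="22.94,24.83 80.67,106.38" fill="none" stroke="#0000ff"/>
  <polygon points="25.76,119.32 82.48,108.72 93.08,165.44 36.36,176.04" fill="none" stroke="#ff00ff"/>
  <polyline points="79.62,38.61 111.04,104.31 109.09,74.51 106.05,180.82" fill="none" stroke="#0000ff"/>
  <polyline points="90.48,156.52 42.02,78.64 103.19,106.31 72.74,86.59 19.60,181.31 61.18,58.43" fill="none" stroke="#ff00ff"/>
  <polyline points="55.50,57.72 45.19,62.70 40.86,65.36 43.44,62.32 53.83,50.23" fill="none" stroke="#0000ff"/>
  <polyline points="114.35,125.62 106.28,135.47 103.78,140.63 106.83,141.10 115.44,136.89" fill="none" stroke="#ff00ff"/>
</svg>

y_svg = 186.38 − y_m.

[1] S621→`#0000ff` (score); closed run; points: 21.79,69.90 36.43,42.32 51.00,5.70 33.44,92.92 38.88,36.86 56.77,106.88

[2] S621→`#0000ff` (score); open run; points: 22.94,24.83 80.67,106.38

[3] S880→`#ff00ff` (cut); closed run; points: 25.76,119.32 82.48,108.72 93.08,165.44 36.36,176.04

[4] S621→`#0000ff` (score); open run; points: 79.62,38.61 111.04,104.31 109.09,74.51 106.05,180.82

[5] S880→`#ff00ff` (cut); open run; points: 90.48,156.52 42.02,78.64 103.19,106.31 72.74,86.59 19.60,181.31 61.18,58.43

[6] S621→`#0000ff` (score); open run; points: 55.50,57.72 45.19,62.70 40.86,65.36 43.44,62.32 53.83,50.23

[7] S880→`#ff00ff` (cut); open run; points: 114.35,125.62 106.28,135.47 103.78,140.63 106.83,141.10 115.44,136.89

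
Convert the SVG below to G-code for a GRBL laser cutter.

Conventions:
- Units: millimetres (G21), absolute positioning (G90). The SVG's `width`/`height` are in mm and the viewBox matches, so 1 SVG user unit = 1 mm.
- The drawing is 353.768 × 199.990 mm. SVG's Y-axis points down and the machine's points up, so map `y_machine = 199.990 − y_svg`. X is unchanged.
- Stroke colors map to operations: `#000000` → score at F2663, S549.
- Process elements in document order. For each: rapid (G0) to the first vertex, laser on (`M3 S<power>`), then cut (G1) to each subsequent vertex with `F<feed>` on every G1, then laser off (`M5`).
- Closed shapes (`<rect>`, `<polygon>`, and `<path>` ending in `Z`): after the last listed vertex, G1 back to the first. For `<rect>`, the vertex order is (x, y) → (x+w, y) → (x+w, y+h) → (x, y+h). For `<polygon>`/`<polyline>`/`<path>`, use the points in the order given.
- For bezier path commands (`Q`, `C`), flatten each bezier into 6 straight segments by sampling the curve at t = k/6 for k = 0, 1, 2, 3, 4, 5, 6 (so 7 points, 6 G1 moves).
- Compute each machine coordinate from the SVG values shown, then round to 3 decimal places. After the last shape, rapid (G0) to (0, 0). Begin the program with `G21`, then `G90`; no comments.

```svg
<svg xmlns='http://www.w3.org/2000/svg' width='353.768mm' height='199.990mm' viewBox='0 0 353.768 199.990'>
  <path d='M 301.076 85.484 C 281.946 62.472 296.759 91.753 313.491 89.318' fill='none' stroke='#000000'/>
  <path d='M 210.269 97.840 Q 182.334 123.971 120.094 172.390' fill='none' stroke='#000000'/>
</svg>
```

Since the viewBox matches the mm dimensions, user units are millimetres directly. The only transform is the Y-flip y_m = 199.990 − y_svg.

Shape 1 is a cubic bezier drawn with `<path>`. Its stroke #000000 means score at S549, F2663. After flipping Y the toolpath is (301.076,114.506) → (294.191,122.043) → (292.074,123.198) → (293.835,120.305) → (298.585,115.698) → (305.433,111.709) → (313.491,110.672).

Shape 2 is a quadratic bezier drawn with `<path>`. Its stroke #000000 means score at S549, F2663. After flipping Y the toolpath is (210.269,102.150) → (200.004,92.821) → (187.834,82.253) → (173.758,70.447) → (157.776,57.403) → (139.888,43.121) → (120.094,27.600).

G21
G90
G0 X301.076 Y114.506
M3 S549
G1 X294.191 Y122.043 F2663
G1 X292.074 Y123.198 F2663
G1 X293.835 Y120.305 F2663
G1 X298.585 Y115.698 F2663
G1 X305.433 Y111.709 F2663
G1 X313.491 Y110.672 F2663
M5
G0 X210.269 Y102.150
M3 S549
G1 X200.004 Y92.821 F2663
G1 X187.834 Y82.253 F2663
G1 X173.758 Y70.447 F2663
G1 X157.776 Y57.403 F2663
G1 X139.888 Y43.121 F2663
G1 X120.094 Y27.600 F2663
M5
G0 X0.000 Y0.000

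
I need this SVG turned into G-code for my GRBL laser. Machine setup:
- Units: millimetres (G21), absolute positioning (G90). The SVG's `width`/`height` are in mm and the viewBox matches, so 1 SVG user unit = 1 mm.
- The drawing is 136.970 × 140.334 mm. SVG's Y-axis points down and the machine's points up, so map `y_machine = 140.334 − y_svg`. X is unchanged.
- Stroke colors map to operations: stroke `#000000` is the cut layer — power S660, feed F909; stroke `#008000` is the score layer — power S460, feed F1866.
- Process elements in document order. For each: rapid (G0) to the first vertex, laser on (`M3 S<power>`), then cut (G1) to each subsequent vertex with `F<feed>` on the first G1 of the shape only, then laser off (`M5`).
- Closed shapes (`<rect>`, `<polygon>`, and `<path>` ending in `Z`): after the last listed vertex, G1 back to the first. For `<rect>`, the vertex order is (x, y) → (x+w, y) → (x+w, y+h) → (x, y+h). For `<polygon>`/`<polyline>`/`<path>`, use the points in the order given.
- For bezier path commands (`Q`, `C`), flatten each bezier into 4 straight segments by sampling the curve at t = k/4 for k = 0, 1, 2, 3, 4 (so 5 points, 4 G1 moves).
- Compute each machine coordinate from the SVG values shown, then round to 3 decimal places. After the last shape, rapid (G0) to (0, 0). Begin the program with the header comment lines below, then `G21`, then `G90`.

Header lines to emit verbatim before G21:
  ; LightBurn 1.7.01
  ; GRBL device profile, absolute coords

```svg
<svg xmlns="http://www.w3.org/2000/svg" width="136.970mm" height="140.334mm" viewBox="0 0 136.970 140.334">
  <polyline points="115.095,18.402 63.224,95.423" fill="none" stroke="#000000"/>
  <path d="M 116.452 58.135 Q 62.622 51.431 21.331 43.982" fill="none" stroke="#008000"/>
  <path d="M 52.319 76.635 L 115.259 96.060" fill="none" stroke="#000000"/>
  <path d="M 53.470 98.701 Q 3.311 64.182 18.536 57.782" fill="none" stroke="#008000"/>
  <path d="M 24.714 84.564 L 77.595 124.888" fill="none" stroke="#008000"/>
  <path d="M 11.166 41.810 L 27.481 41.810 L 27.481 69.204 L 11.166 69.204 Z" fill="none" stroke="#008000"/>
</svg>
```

Since the viewBox matches the mm dimensions, user units are millimetres directly. The only transform is the Y-flip y_m = 140.334 − y_svg.

Shape 1 is a line segment drawn with `<polyline>`. Its stroke #000000 means cut at S660, F909. After flipping Y the toolpath is (115.095,121.932) → (63.224,44.911).

Shape 2 is a quadratic bezier drawn with `<path>`. Its stroke #008000 means score at S460, F1866. After flipping Y the toolpath is (116.452,82.199) → (90.321,85.598) → (65.757,89.089) → (42.760,92.674) → (21.331,96.352).

Shape 3 is a line segment drawn with `<path>`. Its stroke #000000 means cut at S660, F909. After flipping Y the toolpath is (52.319,63.699) → (115.259,44.274).

Shape 4 is a quadratic bezier drawn with `<path>`. Its stroke #008000 means score at S460, F1866. After flipping Y the toolpath is (53.470,41.633) → (32.477,57.135) → (19.657,69.122) → (15.010,77.595) → (18.536,82.552).

Shape 5 is a line segment drawn with `<path>`. Its stroke #008000 means score at S460, F1866. After flipping Y the toolpath is (24.714,55.770) → (77.595,15.446).

Shape 6 is a rectangle drawn with `<path>`. Its stroke #008000 means score at S460, F1866. After flipping Y the toolpath is (11.166,98.524) → (27.481,98.524) → (27.481,71.130) → (11.166,71.130) → (11.166,98.524), returning to the start.

; LightBurn 1.7.01
; GRBL device profile, absolute coords
G21
G90
G0 X115.095 Y121.932
M3 S660
G1 X63.224 Y44.911 F909
M5
G0 X116.452 Y82.199
M3 S460
G1 X90.321 Y85.598 F1866
G1 X65.757 Y89.089
G1 X42.760 Y92.674
G1 X21.331 Y96.352
M5
G0 X52.319 Y63.699
M3 S660
G1 X115.259 Y44.274 F909
M5
G0 X53.470 Y41.633
M3 S460
G1 X32.477 Y57.135 F1866
G1 X19.657 Y69.122
G1 X15.010 Y77.595
G1 X18.536 Y82.552
M5
G0 X24.714 Y55.770
M3 S460
G1 X77.595 Y15.446 F1866
M5
G0 X11.166 Y98.524
M3 S460
G1 X27.481 Y98.524 F1866
G1 X27.481 Y71.130
G1 X11.166 Y71.130
G1 X11.166 Y98.524
M5
G0 X0.000 Y0.000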